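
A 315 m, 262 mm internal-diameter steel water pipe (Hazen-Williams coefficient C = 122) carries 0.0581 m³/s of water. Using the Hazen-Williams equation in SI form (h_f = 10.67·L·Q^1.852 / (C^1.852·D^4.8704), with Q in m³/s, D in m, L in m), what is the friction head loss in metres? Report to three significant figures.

h_f = 10.67·315·0.0581^1.852 / (122^1.852·0.262^4.8704) = 1.610 m

h_f ≈ 1.61 m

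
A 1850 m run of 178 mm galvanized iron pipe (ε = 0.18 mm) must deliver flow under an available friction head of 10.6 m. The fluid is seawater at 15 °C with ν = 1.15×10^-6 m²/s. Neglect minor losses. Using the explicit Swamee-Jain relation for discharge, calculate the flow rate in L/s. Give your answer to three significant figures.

Swamee-Jain (Type II): Q = -0.965·√(gD⁵h_f/L)·ln[ε/(3.7D) + √(3.17ν²L/(gD³h_f))]
√(gD⁵h_f/L) = √(9.81·0.178⁵·10.6/1850) = 0.003169
ε/(3.7D) = 2.73×10^-4; √(3.17ν²L/(gD³h_f)) = 1.15×10^-4
Q = -0.965·0.003169·ln(3.883×10^-4) = 0.02402 m³/s
Check: V = 0.965 m/s, Re = 1.49×10^5, f = 0.02165, h_f = 10.7 m ≈ 10.6 m ✓

Q ≈ 24.0 L/s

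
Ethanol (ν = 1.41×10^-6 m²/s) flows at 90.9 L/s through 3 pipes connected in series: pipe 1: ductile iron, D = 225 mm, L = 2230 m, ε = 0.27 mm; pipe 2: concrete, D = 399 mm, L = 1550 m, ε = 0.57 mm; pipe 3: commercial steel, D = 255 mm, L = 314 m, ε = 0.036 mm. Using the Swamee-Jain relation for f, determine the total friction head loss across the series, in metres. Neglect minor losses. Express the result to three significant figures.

H ≈ 62.0 m

Pipe 1: V = 2.286 m/s, Re = 3.65×10^5, ε/D = 0.00120, f = 0.02139, h_1 = f(L/D)V²/2g = 56.46 m
Pipe 2: V = 0.7270 m/s, Re = 2.06×10^5, ε/D = 0.00143, f = 0.02271, h_2 = f(L/D)V²/2g = 2.376 m
Pipe 3: V = 1.780 m/s, Re = 3.22×10^5, ε/D = 1.41×10^-4, f = 0.01568, h_3 = f(L/D)V²/2g = 3.117 m
Series → Q common, losses add: H = Σh = 61.95 m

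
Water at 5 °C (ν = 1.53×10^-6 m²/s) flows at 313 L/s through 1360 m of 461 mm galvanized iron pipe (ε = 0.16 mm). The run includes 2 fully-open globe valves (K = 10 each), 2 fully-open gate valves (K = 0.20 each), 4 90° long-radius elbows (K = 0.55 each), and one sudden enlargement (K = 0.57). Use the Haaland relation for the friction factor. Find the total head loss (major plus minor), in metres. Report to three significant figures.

H_L ≈ 12.8 m

V = 4Q/(πD²) = 1.875 m/s; V²/2g = 0.1792 m
Re = 5.65×10^5, ε/D = 3.47×10^-4 → f = 0.01641 (Haaland)
Major: h_f = f(L/D)·V²/2g = 0.01641·2950·0.1792 = 8.676 m
Minor: ΣK = 23.2; h_m = ΣK·V²/2g = 4.153 m
Total H_L = 8.676 + 4.153 = 12.83 m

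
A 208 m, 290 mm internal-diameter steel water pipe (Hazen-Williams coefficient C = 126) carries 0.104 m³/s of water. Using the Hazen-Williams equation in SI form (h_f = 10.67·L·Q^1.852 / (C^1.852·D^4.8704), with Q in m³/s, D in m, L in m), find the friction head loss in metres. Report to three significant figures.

h_f ≈ 1.80 m

h_f = 10.67·208·0.104^1.852 / (126^1.852·0.290^4.8704) = 1.796 m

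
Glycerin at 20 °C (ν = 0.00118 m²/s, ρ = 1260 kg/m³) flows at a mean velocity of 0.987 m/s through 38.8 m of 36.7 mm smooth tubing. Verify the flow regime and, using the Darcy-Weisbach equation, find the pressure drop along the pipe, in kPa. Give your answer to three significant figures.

Δp ≈ 1350 kPa

Re = VD/ν = 0.987·0.03670/0.00118 = 30.7 → laminar (Re < 2300)
f = 64/Re = 2.085
h_f = f(L/D)V²/(2g) = 2.085·(38.8/0.03670)·0.987²/(2·9.81) = 109.4 m
Δp = ρg·h_f = 1260·9.81·109.4 = 1353 kPa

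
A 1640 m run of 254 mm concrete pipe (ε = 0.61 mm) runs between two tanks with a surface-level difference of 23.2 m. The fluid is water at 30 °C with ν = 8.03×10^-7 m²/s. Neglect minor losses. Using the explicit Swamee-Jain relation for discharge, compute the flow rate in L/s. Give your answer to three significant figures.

Q ≈ 85.3 L/s

Swamee-Jain (Type II): Q = -0.965·√(gD⁵h_f/L)·ln[ε/(3.7D) + √(3.17ν²L/(gD³h_f))]
√(gD⁵h_f/L) = √(9.81·0.254⁵·23.2/1640) = 0.01211
ε/(3.7D) = 6.49×10^-4; √(3.17ν²L/(gD³h_f)) = 3.00×10^-5
Q = -0.965·0.01211·ln(6.791×10^-4) = 0.08527 m³/s
Check: V = 1.68 m/s, Re = 5.32×10^5, f = 0.02501, h_f = 23.3 m ≈ 23.2 m ✓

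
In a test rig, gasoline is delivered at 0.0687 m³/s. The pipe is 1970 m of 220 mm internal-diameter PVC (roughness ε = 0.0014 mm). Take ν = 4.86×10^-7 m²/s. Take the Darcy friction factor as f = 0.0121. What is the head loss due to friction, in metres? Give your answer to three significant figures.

h_f ≈ 18.0 m

V = 4Q/(πD²) = 4·0.0687/(π·0.220²) = 1.807 m/s
h_f = f(L/D)V²/(2g) = 0.01210·(1970/0.220)·1.807²/(2·9.81) = 18.04 m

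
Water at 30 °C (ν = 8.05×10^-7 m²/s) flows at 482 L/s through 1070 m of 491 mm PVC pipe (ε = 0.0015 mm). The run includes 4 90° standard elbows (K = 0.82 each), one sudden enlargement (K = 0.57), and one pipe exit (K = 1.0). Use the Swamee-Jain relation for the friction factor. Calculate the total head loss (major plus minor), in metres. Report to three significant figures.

V = 4Q/(πD²) = 2.546 m/s; V²/2g = 0.3303 m
Re = 1.55×10^6, ε/D = 3.05×10^-6 → f = 0.01089 (Swamee-Jain)
Major: h_f = f(L/D)·V²/2g = 0.01089·2179·0.3303 = 7.841 m
Minor: ΣK = 4.85; h_m = ΣK·V²/2g = 1.602 m
Total H_L = 7.841 + 1.602 = 9.443 m

H_L ≈ 9.44 m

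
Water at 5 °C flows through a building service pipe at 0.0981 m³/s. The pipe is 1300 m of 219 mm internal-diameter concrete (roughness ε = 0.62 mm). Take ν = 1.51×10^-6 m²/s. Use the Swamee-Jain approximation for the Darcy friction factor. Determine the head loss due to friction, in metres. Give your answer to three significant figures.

h_f ≈ 53.9 m

V = 4Q/(πD²) = 4·0.0981/(π·0.219²) = 2.604 m/s
Re = VD/ν = 2.604·0.219/1.51×10^-6 = 3.78×10^5 → turbulent
ε/D = 0.62/219 = 0.00283
Swamee-Jain: f = 0.02625
h_f = f(L/D)V²/(2g) = 0.02625·(1300/0.219)·2.604²/(2·9.81) = 53.86 m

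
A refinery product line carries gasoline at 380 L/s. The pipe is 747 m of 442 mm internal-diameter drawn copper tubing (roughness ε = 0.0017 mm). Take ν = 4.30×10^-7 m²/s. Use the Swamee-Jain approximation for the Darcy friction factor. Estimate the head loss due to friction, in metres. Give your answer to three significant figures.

V = 4Q/(πD²) = 4·0.380/(π·0.442²) = 2.477 m/s
Re = VD/ν = 2.477·0.442/4.30×10^-7 = 2.55×10^6 → turbulent
ε/D = 0.0017/442 = 3.85×10^-6
Swamee-Jain: f = 0.01015
h_f = f(L/D)V²/(2g) = 0.01015·(747/0.442)·2.477²/(2·9.81) = 5.363 m

h_f ≈ 5.36 m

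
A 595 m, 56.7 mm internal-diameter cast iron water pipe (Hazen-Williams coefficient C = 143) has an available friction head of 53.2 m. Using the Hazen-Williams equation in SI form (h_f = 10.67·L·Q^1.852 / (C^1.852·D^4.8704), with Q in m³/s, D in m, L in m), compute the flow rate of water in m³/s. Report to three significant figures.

Q ≈ 0.00570 m³/s

Rearranging: Q = [h_f·C^1.852·D^4.8704 / (10.67·L)]^(1/1.852)
Q = [53.2·143^1.852·0.0567^4.8704 / (10.67·595)]^0.540 = 0.005703 m³/s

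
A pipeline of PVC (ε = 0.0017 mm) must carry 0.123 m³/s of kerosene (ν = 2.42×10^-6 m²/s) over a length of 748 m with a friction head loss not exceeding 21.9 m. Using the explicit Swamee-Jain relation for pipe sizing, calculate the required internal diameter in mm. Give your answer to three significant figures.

D ≈ 232 mm

Swamee-Jain (Type III): D = 0.66·[ε^1.25·(LQ²/(gh_f))^4.75 + ν·Q^9.4·(L/(gh_f))^5.2]^0.04
LQ²/(gh_f) = 0.05267; L/(gh_f) = 3.482
Term 1 = ε^1.25·(…)^4.75 = 5.20×10^-14; Term 2 = ν·Q^9.4·(…)^5.2 = 4.43×10^-12
D = 0.66·(5.20×10^-14 + 4.43×10^-12)^0.04 = 0.2321 m = 232 mm
Check: V = 2.91 m/s, Re = 2.79×10^5, f = 0.01466, h_f = 20.4 m ≈ 21.9 m ✓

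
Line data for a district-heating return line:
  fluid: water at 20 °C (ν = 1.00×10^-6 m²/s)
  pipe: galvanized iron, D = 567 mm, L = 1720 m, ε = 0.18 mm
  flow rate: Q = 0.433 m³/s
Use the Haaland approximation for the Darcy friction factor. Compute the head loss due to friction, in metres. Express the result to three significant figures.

V = 4Q/(πD²) = 4·0.433/(π·0.567²) = 1.715 m/s
Re = VD/ν = 1.715·0.567/1.00×10^-6 = 9.72×10^5 → turbulent
ε/D = 0.18/567 = 3.17×10^-4
Haaland: f = 0.01577
h_f = f(L/D)V²/(2g) = 0.01577·(1720/0.567)·1.715²/(2·9.81) = 7.172 m

h_f ≈ 7.17 m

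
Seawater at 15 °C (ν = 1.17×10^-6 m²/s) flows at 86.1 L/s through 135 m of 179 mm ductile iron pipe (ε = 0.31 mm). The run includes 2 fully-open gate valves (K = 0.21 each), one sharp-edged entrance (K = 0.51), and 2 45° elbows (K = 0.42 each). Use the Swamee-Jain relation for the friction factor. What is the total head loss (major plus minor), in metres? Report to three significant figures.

V = 4Q/(πD²) = 3.421 m/s; V²/2g = 0.5966 m
Re = 5.23×10^5, ε/D = 0.00173 → f = 0.02305 (Swamee-Jain)
Major: h_f = f(L/D)·V²/2g = 0.02305·754.2·0.5966 = 10.37 m
Minor: ΣK = 1.77; h_m = ΣK·V²/2g = 1.056 m
Total H_L = 10.37 + 1.056 = 11.43 m

H_L ≈ 11.4 m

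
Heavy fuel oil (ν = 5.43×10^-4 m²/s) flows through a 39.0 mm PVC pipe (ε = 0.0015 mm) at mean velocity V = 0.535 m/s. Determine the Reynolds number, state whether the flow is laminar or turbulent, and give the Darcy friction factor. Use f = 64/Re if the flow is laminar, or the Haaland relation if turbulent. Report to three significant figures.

Re = VD/ν = 0.5350·0.0390/5.43×10^-4 = 38.4
Re < 2300 → laminar → f = 64/Re = 1.666

Re ≈ 38.4; laminar; f = 64/Re ≈ 1.67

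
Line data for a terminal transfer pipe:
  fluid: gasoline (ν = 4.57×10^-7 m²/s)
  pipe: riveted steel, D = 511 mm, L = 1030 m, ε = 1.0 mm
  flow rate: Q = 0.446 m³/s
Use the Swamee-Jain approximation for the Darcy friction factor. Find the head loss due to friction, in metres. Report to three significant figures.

h_f ≈ 11.4 m

V = 4Q/(πD²) = 4·0.446/(π·0.511²) = 2.175 m/s
Re = VD/ν = 2.175·0.511/4.57×10^-7 = 2.43×10^6 → turbulent
ε/D = 1.0/511 = 0.00196
Swamee-Jain: f = 0.02340
h_f = f(L/D)V²/(2g) = 0.02340·(1030/0.511)·2.175²/(2·9.81) = 11.37 m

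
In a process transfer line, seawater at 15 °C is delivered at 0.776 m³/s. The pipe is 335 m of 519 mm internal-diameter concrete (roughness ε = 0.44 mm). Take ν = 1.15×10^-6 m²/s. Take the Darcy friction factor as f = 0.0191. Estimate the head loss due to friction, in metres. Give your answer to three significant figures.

h_f ≈ 8.45 m

V = 4Q/(πD²) = 4·0.776/(π·0.519²) = 3.668 m/s
h_f = f(L/D)V²/(2g) = 0.01910·(335/0.519)·3.668²/(2·9.81) = 8.454 m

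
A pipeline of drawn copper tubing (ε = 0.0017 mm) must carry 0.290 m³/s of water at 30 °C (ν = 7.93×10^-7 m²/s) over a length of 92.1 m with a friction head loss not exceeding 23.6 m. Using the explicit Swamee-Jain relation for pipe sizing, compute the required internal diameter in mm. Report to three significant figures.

D ≈ 196 mm

Swamee-Jain (Type III): D = 0.66·[ε^1.25·(LQ²/(gh_f))^4.75 + ν·Q^9.4·(L/(gh_f))^5.2]^0.04
LQ²/(gh_f) = 0.03346; L/(gh_f) = 0.3978
Term 1 = ε^1.25·(…)^4.75 = 6.02×10^-15; Term 2 = ν·Q^9.4·(…)^5.2 = 5.81×10^-14
D = 0.66·(6.02×10^-15 + 5.81×10^-14)^0.04 = 0.1958 m = 196 mm
Check: V = 9.63 m/s, Re = 2.38×10^6, f = 0.01045, h_f = 23.2 m ≈ 23.6 m ✓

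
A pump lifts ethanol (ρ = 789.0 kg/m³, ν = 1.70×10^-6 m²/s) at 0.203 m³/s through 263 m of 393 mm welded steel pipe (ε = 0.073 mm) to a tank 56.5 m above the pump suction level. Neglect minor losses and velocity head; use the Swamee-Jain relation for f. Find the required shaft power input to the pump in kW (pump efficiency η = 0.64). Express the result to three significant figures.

V = 4Q/(πD²) = 1.673 m/s; Re = 3.87×10^5; ε/D = 1.86×10^-4; f = 0.01576
h_f = f(L/D)V²/2g = 1.505 m
Total head H = z + h_f = 56.5 + 1.505 = 58.01 m
P_hyd = ρgQH = 789.0·9.81·0.203·58.01 = 91.14 kW
P_shaft = P_hyd/η = 91.14/0.64 = 142.4 kW

P_shaft ≈ 142 kW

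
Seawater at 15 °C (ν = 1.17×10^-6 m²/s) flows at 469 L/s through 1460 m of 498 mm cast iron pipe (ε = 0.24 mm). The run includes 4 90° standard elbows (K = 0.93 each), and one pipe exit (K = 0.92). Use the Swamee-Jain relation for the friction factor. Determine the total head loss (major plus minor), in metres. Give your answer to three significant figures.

H_L ≈ 16.2 m

V = 4Q/(πD²) = 2.408 m/s; V²/2g = 0.2955 m
Re = 1.02×10^6, ε/D = 4.82×10^-4 → f = 0.01716 (Swamee-Jain)
Major: h_f = f(L/D)·V²/2g = 0.01716·2932·0.2955 = 14.87 m
Minor: ΣK = 4.64; h_m = ΣK·V²/2g = 1.371 m
Total H_L = 14.87 + 1.371 = 16.24 m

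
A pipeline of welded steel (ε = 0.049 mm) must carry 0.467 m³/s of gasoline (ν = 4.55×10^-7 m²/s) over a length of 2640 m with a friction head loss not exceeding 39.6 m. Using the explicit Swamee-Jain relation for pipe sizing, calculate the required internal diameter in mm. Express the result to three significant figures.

Swamee-Jain (Type III): D = 0.66·[ε^1.25·(LQ²/(gh_f))^4.75 + ν·Q^9.4·(L/(gh_f))^5.2]^0.04
LQ²/(gh_f) = 1.482; L/(gh_f) = 6.796
Term 1 = ε^1.25·(…)^4.75 = 2.66×10^-5; Term 2 = ν·Q^9.4·(…)^5.2 = 7.54×10^-6
D = 0.66·(2.66×10^-5 + 7.54×10^-6)^0.04 = 0.4374 m = 437 mm
Check: V = 3.11 m/s, Re = 2.99×10^6, f = 0.01285, h_f = 38.2 m ≈ 39.6 m ✓

D ≈ 437 mm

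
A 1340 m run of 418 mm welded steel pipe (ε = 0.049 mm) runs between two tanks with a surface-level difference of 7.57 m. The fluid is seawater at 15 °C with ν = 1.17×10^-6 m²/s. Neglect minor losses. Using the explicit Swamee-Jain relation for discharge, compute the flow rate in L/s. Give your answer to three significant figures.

Q ≈ 248 L/s

Swamee-Jain (Type II): Q = -0.965·√(gD⁵h_f/L)·ln[ε/(3.7D) + √(3.17ν²L/(gD³h_f))]
√(gD⁵h_f/L) = √(9.81·0.418⁵·7.57/1340) = 0.02659
ε/(3.7D) = 3.17×10^-5; √(3.17ν²L/(gD³h_f)) = 3.27×10^-5
Q = -0.965·0.02659·ln(6.443×10^-5) = 0.2476 m³/s
Check: V = 1.80 m/s, Re = 6.45×10^5, f = 0.01429, h_f = 7.60 m ≈ 7.57 m ✓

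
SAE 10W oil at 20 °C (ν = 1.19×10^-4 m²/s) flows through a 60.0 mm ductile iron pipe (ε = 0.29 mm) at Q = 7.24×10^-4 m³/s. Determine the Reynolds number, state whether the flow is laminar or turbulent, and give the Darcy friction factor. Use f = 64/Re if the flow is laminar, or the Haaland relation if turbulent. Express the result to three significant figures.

Re ≈ 129; laminar; f = 64/Re ≈ 0.496

V = 4Q/(πD²) = 0.2561 m/s
Re = VD/ν = 0.2561·0.0600/1.19×10^-4 = 129
Re < 2300 → laminar → f = 64/Re = 0.4957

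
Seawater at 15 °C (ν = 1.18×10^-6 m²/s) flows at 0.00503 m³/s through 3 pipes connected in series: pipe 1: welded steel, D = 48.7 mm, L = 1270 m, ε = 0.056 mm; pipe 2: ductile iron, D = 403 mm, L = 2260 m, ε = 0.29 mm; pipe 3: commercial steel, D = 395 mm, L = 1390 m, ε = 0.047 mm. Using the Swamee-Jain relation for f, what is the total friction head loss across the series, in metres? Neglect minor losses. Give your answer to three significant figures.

H ≈ 219 m

Pipe 1: V = 2.700 m/s, Re = 1.11×10^5, ε/D = 0.00115, f = 0.02264, h_1 = f(L/D)V²/2g = 219.4 m
Pipe 2: V = 0.03943 m/s, Re = 1.35×10^4, ε/D = 7.20×10^-4, f = 0.03000, h_2 = f(L/D)V²/2g = 0.01333 m
Pipe 3: V = 0.04105 m/s, Re = 1.37×10^4, ε/D = 1.19×10^-4, f = 0.02868, h_3 = f(L/D)V²/2g = 0.008666 m
Series → Q common, losses add: H = Σh = 219.5 m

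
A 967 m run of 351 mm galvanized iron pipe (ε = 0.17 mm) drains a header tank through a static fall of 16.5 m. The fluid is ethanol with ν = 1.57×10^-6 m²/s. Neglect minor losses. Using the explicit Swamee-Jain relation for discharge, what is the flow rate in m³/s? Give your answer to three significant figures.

Q ≈ 0.251 m³/s

Swamee-Jain (Type II): Q = -0.965·√(gD⁵h_f/L)·ln[ε/(3.7D) + √(3.17ν²L/(gD³h_f))]
√(gD⁵h_f/L) = √(9.81·0.351⁵·16.5/967) = 0.02986
ε/(3.7D) = 1.31×10^-4; √(3.17ν²L/(gD³h_f)) = 3.29×10^-5
Q = -0.965·0.02986·ln(1.638×10^-4) = 0.2512 m³/s
Check: V = 2.60 m/s, Re = 5.80×10^5, f = 0.01755, h_f = 16.6 m ≈ 16.5 m ✓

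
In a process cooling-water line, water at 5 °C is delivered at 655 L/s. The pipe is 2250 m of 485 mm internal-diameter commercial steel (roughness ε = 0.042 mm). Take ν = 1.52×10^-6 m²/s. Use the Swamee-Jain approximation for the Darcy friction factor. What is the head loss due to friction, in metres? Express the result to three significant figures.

h_f ≈ 39.1 m

V = 4Q/(πD²) = 4·0.655/(π·0.485²) = 3.545 m/s
Re = VD/ν = 3.545·0.485/1.52×10^-6 = 1.13×10^6 → turbulent
ε/D = 0.042/485 = 8.66×10^-5
Swamee-Jain: f = 0.01316
h_f = f(L/D)V²/(2g) = 0.01316·(2250/0.485)·3.545²/(2·9.81) = 39.12 m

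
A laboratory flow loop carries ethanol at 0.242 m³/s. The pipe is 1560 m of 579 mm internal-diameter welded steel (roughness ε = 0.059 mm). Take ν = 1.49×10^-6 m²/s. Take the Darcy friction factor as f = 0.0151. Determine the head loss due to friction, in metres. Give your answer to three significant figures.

h_f ≈ 1.75 m

V = 4Q/(πD²) = 4·0.242/(π·0.579²) = 0.9191 m/s
h_f = f(L/D)V²/(2g) = 0.01510·(1560/0.579)·0.9191²/(2·9.81) = 1.752 m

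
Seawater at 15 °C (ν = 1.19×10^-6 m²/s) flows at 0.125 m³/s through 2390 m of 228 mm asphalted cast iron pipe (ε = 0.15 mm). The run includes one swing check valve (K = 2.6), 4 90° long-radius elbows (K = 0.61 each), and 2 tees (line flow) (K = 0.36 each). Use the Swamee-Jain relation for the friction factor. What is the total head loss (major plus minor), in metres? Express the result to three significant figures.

V = 4Q/(πD²) = 3.062 m/s; V²/2g = 0.4778 m
Re = 5.87×10^5, ε/D = 6.58×10^-4 → f = 0.01858 (Swamee-Jain)
Major: h_f = f(L/D)·V²/2g = 0.01858·10482·0.4778 = 93.05 m
Minor: ΣK = 5.76; h_m = ΣK·V²/2g = 2.752 m
Total H_L = 93.05 + 2.752 = 95.80 m

H_L ≈ 95.8 m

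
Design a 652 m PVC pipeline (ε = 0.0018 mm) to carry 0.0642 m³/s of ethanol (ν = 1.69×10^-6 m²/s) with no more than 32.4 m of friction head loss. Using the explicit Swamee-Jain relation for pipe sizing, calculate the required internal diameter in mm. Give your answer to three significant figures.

D ≈ 161 mm

Swamee-Jain (Type III): D = 0.66·[ε^1.25·(LQ²/(gh_f))^4.75 + ν·Q^9.4·(L/(gh_f))^5.2]^0.04
LQ²/(gh_f) = 0.008455; L/(gh_f) = 2.051
Term 1 = ε^1.25·(…)^4.75 = 9.39×10^-18; Term 2 = ν·Q^9.4·(…)^5.2 = 4.38×10^-16
D = 0.66·(9.39×10^-18 + 4.38×10^-16)^0.04 = 0.1605 m = 161 mm
Check: V = 3.17 m/s, Re = 3.01×10^5, f = 0.01449, h_f = 30.2 m ≈ 32.4 m ✓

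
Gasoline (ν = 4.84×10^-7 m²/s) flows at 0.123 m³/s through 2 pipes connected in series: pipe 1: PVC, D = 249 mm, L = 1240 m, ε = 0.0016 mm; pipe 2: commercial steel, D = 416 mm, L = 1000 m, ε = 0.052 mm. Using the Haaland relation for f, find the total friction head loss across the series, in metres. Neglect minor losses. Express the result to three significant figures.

Pipe 1: V = 2.526 m/s, Re = 1.30×10^6, ε/D = 6.43×10^-6, f = 0.01123, h_1 = f(L/D)V²/2g = 18.18 m
Pipe 2: V = 0.9050 m/s, Re = 7.78×10^5, ε/D = 1.25×10^-4, f = 0.01395, h_2 = f(L/D)V²/2g = 1.399 m
Series → Q common, losses add: H = Σh = 19.58 m

H ≈ 19.6 m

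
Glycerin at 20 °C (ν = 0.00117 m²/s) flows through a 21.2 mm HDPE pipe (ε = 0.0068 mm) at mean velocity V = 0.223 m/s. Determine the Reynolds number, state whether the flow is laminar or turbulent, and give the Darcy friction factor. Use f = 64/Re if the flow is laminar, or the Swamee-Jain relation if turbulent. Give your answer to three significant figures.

Re ≈ 4.04; laminar; f = 64/Re ≈ 15.8

Re = VD/ν = 0.2230·0.0212/0.00117 = 4.04
Re < 2300 → laminar → f = 64/Re = 15.84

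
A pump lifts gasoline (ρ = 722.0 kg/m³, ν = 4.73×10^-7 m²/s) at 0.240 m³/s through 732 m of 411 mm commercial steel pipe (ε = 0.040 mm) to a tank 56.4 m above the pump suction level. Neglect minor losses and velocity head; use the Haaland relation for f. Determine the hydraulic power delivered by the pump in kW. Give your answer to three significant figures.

P_hyd ≈ 102 kW

V = 4Q/(πD²) = 1.809 m/s; Re = 1.57×10^6; ε/D = 9.73×10^-5; f = 0.01286
h_f = f(L/D)V²/2g = 3.821 m
Total head H = z + h_f = 56.4 + 3.821 = 60.22 m
P_hyd = ρgQH = 722.0·9.81·0.240·60.22 = 102.4 kW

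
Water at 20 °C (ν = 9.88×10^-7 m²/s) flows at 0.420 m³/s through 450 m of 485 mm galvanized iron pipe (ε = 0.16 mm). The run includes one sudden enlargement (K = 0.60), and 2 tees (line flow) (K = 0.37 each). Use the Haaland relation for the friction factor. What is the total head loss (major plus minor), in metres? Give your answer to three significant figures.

H_L ≈ 4.22 m

V = 4Q/(πD²) = 2.273 m/s; V²/2g = 0.2634 m
Re = 1.12×10^6, ε/D = 3.30×10^-4 → f = 0.01581 (Haaland)
Major: h_f = f(L/D)·V²/2g = 0.01581·927.8·0.2634 = 3.864 m
Minor: ΣK = 1.34; h_m = ΣK·V²/2g = 0.3530 m
Total H_L = 3.864 + 0.3530 = 4.217 m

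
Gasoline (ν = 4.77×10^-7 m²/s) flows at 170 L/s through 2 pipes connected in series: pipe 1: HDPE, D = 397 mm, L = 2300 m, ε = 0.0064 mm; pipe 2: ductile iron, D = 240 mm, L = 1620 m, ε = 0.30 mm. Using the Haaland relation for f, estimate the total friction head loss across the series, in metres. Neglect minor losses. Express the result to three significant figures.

H ≈ 108 m

Pipe 1: V = 1.373 m/s, Re = 1.14×10^6, ε/D = 1.61×10^-5, f = 0.01166, h_1 = f(L/D)V²/2g = 6.493 m
Pipe 2: V = 3.758 m/s, Re = 1.89×10^6, ε/D = 0.00125, f = 0.02091, h_2 = f(L/D)V²/2g = 101.6 m
Series → Q common, losses add: H = Σh = 108.1 m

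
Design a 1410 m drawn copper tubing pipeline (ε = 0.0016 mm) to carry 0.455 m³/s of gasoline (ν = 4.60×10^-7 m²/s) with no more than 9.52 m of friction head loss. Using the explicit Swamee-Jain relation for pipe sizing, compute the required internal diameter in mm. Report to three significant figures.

Swamee-Jain (Type III): D = 0.66·[ε^1.25·(LQ²/(gh_f))^4.75 + ν·Q^9.4·(L/(gh_f))^5.2]^0.04
LQ²/(gh_f) = 3.126; L/(gh_f) = 15.10
Term 1 = ε^1.25·(…)^4.75 = 1.28×10^-5; Term 2 = ν·Q^9.4·(…)^5.2 = 3.79×10^-4
D = 0.66·(1.28×10^-5 + 3.79×10^-4)^0.04 = 0.4822 m = 482 mm
Check: V = 2.49 m/s, Re = 2.61×10^6, f = 0.01009, h_f = 9.33 m ≈ 9.52 m ✓

D ≈ 482 mm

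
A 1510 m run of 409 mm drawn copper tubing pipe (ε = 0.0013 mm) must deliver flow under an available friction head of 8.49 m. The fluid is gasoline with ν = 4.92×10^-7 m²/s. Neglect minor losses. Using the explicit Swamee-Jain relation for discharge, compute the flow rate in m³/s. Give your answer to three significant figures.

Swamee-Jain (Type II): Q = -0.965·√(gD⁵h_f/L)·ln[ε/(3.7D) + √(3.17ν²L/(gD³h_f))]
√(gD⁵h_f/L) = √(9.81·0.409⁵·8.49/1510) = 0.02513
ε/(3.7D) = 8.59×10^-7; √(3.17ν²L/(gD³h_f)) = 1.43×10^-5
Q = -0.965·0.02513·ln(1.512×10^-5) = 0.2691 m³/s
Check: V = 2.05 m/s, Re = 1.70×10^6, f = 0.01075, h_f = 8.48 m ≈ 8.49 m ✓

Q ≈ 0.269 m³/s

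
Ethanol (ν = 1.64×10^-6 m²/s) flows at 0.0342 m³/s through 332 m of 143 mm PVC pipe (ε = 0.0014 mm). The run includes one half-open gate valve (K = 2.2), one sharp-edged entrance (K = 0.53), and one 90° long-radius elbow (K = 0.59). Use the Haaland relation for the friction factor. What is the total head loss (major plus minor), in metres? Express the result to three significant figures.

V = 4Q/(πD²) = 2.129 m/s; V²/2g = 0.2311 m
Re = 1.86×10^5, ε/D = 9.79×10^-6 → f = 0.01578 (Haaland)
Major: h_f = f(L/D)·V²/2g = 0.01578·2322·0.2311 = 8.468 m
Minor: ΣK = 3.32; h_m = ΣK·V²/2g = 0.7673 m
Total H_L = 8.468 + 0.7673 = 9.235 m

H_L ≈ 9.23 m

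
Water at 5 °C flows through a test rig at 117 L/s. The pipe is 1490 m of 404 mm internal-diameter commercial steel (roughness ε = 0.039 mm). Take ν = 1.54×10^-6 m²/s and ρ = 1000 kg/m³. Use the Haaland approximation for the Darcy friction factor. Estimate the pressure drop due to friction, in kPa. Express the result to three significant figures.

V = 4Q/(πD²) = 4·0.117/(π·0.404²) = 0.9127 m/s
Re = VD/ν = 0.9127·0.404/1.54×10^-6 = 2.39×10^5 → turbulent
ε/D = 0.039/404 = 9.65×10^-5
Haaland: f = 0.01571
h_f = f(L/D)V²/(2g) = 0.01571·(1490/0.404)·0.9127²/(2·9.81) = 2.461 m
Δp = ρg·h_f = 1000·9.81·2.461 = 24.14 kPa

Δp ≈ 24.1 kPa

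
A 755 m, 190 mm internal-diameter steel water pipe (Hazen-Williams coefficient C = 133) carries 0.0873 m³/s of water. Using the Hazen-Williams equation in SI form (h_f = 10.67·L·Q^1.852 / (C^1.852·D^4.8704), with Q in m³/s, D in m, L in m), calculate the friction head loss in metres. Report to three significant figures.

h_f = 10.67·755·0.0873^1.852 / (133^1.852·0.190^4.8704) = 33.44 m

h_f ≈ 33.4 m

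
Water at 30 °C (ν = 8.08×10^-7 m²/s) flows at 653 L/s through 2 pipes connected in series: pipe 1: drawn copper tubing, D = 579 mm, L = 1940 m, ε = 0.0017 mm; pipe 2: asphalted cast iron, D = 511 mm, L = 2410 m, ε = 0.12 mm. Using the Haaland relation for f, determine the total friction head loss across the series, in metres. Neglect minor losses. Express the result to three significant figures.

Pipe 1: V = 2.480 m/s, Re = 1.78×10^6, ε/D = 2.94×10^-6, f = 0.01061, h_1 = f(L/D)V²/2g = 11.15 m
Pipe 2: V = 3.184 m/s, Re = 2.01×10^6, ε/D = 2.35×10^-4, f = 0.01461, h_2 = f(L/D)V²/2g = 35.61 m
Series → Q common, losses add: H = Σh = 46.76 m

H ≈ 46.8 m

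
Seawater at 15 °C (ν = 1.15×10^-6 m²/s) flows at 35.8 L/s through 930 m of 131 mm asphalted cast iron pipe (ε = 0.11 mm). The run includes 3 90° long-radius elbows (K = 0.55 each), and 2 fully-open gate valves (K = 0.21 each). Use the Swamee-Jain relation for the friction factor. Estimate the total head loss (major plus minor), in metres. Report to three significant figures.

H_L ≈ 51.9 m

V = 4Q/(πD²) = 2.656 m/s; V²/2g = 0.3596 m
Re = 3.03×10^5, ε/D = 8.40×10^-4 → f = 0.02004 (Swamee-Jain)
Major: h_f = f(L/D)·V²/2g = 0.02004·7099·0.3596 = 51.17 m
Minor: ΣK = 2.07; h_m = ΣK·V²/2g = 0.7443 m
Total H_L = 51.17 + 0.7443 = 51.91 m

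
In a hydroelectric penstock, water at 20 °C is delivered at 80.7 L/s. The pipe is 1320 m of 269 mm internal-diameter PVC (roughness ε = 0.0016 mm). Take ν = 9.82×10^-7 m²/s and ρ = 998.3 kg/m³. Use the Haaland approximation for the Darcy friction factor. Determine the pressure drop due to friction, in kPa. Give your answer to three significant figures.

V = 4Q/(πD²) = 4·0.0807/(π·0.269²) = 1.420 m/s
Re = VD/ν = 1.420·0.269/9.82×10^-7 = 3.89×10^5 → turbulent
ε/D = 0.0016/269 = 5.95×10^-6
Haaland: f = 0.01373
h_f = f(L/D)V²/(2g) = 0.01373·(1320/0.269)·1.420²/(2·9.81) = 6.921 m
Δp = ρg·h_f = 998.3·9.81·6.921 = 67.78 kPa

Δp ≈ 67.8 kPa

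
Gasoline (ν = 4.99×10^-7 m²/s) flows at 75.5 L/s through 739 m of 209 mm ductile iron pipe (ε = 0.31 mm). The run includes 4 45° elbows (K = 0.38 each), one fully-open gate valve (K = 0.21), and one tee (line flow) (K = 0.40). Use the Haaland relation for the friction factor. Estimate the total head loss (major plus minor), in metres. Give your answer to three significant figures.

V = 4Q/(πD²) = 2.201 m/s; V²/2g = 0.2468 m
Re = 9.22×10^5, ε/D = 0.00148 → f = 0.02193 (Haaland)
Major: h_f = f(L/D)·V²/2g = 0.02193·3536·0.2468 = 19.14 m
Minor: ΣK = 2.13; h_m = ΣK·V²/2g = 0.5258 m
Total H_L = 19.14 + 0.5258 = 19.66 m

H_L ≈ 19.7 m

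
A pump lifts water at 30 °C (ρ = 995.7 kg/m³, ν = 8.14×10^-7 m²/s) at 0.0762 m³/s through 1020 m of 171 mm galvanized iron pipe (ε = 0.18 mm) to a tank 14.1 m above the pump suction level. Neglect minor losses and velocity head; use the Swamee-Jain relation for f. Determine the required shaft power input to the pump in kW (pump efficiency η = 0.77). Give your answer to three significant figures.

P_shaft ≈ 79.7 kW

V = 4Q/(πD²) = 3.318 m/s; Re = 6.97×10^5; ε/D = 0.00105; f = 0.02041
h_f = f(L/D)V²/2g = 68.30 m
Total head H = z + h_f = 14.1 + 68.30 = 82.40 m
P_hyd = ρgQH = 995.7·9.81·0.0762·82.40 = 61.33 kW
P_shaft = P_hyd/η = 61.33/0.77 = 79.65 kW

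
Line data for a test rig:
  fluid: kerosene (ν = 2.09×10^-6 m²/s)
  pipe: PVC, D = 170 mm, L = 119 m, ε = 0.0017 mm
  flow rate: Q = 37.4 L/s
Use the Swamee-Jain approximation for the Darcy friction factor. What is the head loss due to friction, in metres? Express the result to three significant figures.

V = 4Q/(πD²) = 4·0.0374/(π·0.170²) = 1.648 m/s
Re = VD/ν = 1.648·0.170/2.09×10^-6 = 1.34×10^5 → turbulent
ε/D = 0.0017/170 = 1.00×10^-5
Swamee-Jain: f = 0.01689
h_f = f(L/D)V²/(2g) = 0.01689·(119/0.170)·1.648²/(2·9.81) = 1.636 m

h_f ≈ 1.64 m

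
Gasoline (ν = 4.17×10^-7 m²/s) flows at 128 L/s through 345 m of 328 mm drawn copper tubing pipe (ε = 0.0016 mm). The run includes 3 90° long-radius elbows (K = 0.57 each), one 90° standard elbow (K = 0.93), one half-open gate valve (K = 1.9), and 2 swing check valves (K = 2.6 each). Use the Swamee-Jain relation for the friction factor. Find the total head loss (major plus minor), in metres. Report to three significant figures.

V = 4Q/(πD²) = 1.515 m/s; V²/2g = 0.1170 m
Re = 1.19×10^6, ε/D = 4.88×10^-6 → f = 0.01141 (Swamee-Jain)
Major: h_f = f(L/D)·V²/2g = 0.01141·1052·0.1170 = 1.404 m
Minor: ΣK = 9.74; h_m = ΣK·V²/2g = 1.139 m
Total H_L = 1.404 + 1.139 = 2.543 m

H_L ≈ 2.54 m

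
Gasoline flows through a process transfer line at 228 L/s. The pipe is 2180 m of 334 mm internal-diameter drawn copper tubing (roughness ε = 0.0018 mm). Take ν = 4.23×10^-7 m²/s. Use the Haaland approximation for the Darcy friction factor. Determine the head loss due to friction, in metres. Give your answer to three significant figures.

h_f ≈ 23.6 m

V = 4Q/(πD²) = 4·0.228/(π·0.334²) = 2.602 m/s
Re = VD/ν = 2.602·0.334/4.23×10^-7 = 2.05×10^6 → turbulent
ε/D = 0.0018/334 = 5.39×10^-6
Haaland: f = 0.01046
h_f = f(L/D)V²/(2g) = 0.01046·(2180/0.334)·2.602²/(2·9.81) = 23.56 m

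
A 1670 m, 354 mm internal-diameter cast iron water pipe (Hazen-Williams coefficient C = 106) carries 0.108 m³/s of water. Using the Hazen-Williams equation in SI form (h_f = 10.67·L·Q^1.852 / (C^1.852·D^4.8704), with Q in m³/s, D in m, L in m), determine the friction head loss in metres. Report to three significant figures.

h_f = 10.67·1670·0.108^1.852 / (106^1.852·0.354^4.8704) = 8.062 m

h_f ≈ 8.06 m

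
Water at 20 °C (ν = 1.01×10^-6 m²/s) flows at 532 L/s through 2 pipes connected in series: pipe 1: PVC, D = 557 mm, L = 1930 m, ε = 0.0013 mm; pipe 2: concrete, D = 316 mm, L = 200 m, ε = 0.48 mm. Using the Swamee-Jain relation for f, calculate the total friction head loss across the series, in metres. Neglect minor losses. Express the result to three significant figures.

H ≈ 42.1 m

Pipe 1: V = 2.183 m/s, Re = 1.20×10^6, ε/D = 2.33×10^-6, f = 0.01132, h_1 = f(L/D)V²/2g = 9.528 m
Pipe 2: V = 6.783 m/s, Re = 2.12×10^6, ε/D = 0.00152, f = 0.02195, h_2 = f(L/D)V²/2g = 32.59 m
Series → Q common, losses add: H = Σh = 42.12 m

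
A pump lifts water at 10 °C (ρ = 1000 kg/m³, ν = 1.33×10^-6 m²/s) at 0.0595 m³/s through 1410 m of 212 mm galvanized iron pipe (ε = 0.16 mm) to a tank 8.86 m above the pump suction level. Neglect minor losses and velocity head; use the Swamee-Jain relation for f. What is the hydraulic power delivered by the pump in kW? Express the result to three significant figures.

V = 4Q/(πD²) = 1.686 m/s; Re = 2.69×10^5; ε/D = 7.55×10^-4; f = 0.01978
h_f = f(L/D)V²/2g = 19.05 m
Total head H = z + h_f = 8.86 + 19.05 = 27.91 m
P_hyd = ρgQH = 1000·9.81·0.0595·27.91 = 16.29 kW

P_hyd ≈ 16.3 kW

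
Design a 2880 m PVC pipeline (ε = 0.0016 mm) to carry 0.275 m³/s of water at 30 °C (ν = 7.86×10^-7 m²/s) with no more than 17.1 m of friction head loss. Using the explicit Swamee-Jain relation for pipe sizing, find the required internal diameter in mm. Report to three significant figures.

D ≈ 418 mm

Swamee-Jain (Type III): D = 0.66·[ε^1.25·(LQ²/(gh_f))^4.75 + ν·Q^9.4·(L/(gh_f))^5.2]^0.04
LQ²/(gh_f) = 1.298; L/(gh_f) = 17.17
Term 1 = ε^1.25·(…)^4.75 = 1.97×10^-7; Term 2 = ν·Q^9.4·(…)^5.2 = 1.11×10^-5
D = 0.66·(1.97×10^-7 + 1.11×10^-5)^0.04 = 0.4185 m = 418 mm
Check: V = 2.00 m/s, Re = 1.06×10^6, f = 0.01159, h_f = 16.2 m ≈ 17.1 m ✓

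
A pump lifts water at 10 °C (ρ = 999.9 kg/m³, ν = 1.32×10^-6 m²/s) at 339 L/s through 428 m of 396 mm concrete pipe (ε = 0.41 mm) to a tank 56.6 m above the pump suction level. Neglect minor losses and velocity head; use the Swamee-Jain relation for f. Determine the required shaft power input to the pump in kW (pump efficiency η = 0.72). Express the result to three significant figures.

P_shaft ≈ 300 kW

V = 4Q/(πD²) = 2.752 m/s; Re = 8.26×10^5; ε/D = 0.00104; f = 0.02026
h_f = f(L/D)V²/2g = 8.455 m
Total head H = z + h_f = 56.6 + 8.455 = 65.05 m
P_hyd = ρgQH = 999.9·9.81·0.339·65.05 = 216.3 kW
P_shaft = P_hyd/η = 216.3/0.72 = 300.4 kW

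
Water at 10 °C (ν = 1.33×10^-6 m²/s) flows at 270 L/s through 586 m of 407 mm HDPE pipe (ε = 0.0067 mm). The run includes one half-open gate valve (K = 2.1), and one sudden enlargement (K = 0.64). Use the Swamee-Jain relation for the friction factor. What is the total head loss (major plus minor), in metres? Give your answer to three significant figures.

V = 4Q/(πD²) = 2.075 m/s; V²/2g = 0.2195 m
Re = 6.35×10^5, ε/D = 1.65×10^-5 → f = 0.01285 (Swamee-Jain)
Major: h_f = f(L/D)·V²/2g = 0.01285·1440·0.2195 = 4.061 m
Minor: ΣK = 2.74; h_m = ΣK·V²/2g = 0.6015 m
Total H_L = 4.061 + 0.6015 = 4.663 m

H_L ≈ 4.66 m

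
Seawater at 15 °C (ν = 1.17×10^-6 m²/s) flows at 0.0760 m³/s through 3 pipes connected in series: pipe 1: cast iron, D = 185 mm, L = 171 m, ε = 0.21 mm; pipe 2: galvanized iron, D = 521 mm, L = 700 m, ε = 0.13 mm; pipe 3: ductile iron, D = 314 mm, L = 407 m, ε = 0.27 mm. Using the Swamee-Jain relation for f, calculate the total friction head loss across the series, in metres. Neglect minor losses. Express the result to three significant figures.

Pipe 1: V = 2.827 m/s, Re = 4.47×10^5, ε/D = 0.00114, f = 0.02099, h_1 = f(L/D)V²/2g = 7.905 m
Pipe 2: V = 0.3565 m/s, Re = 1.59×10^5, ε/D = 2.50×10^-4, f = 0.01799, h_2 = f(L/D)V²/2g = 0.1566 m
Pipe 3: V = 0.9814 m/s, Re = 2.63×10^5, ε/D = 8.60×10^-4, f = 0.02028, h_3 = f(L/D)V²/2g = 1.291 m
Series → Q common, losses add: H = Σh = 9.352 m

H ≈ 9.35 m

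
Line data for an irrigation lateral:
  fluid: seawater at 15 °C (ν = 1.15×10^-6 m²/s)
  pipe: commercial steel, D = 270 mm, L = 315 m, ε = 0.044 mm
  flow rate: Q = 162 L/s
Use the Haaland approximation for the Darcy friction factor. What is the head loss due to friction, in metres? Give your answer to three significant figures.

V = 4Q/(πD²) = 4·0.162/(π·0.270²) = 2.829 m/s
Re = VD/ν = 2.829·0.270/1.15×10^-6 = 6.64×10^5 → turbulent
ε/D = 0.044/270 = 1.63×10^-4
Haaland: f = 0.01457
h_f = f(L/D)V²/(2g) = 0.01457·(315/0.270)·2.829²/(2·9.81) = 6.937 m

h_f ≈ 6.94 m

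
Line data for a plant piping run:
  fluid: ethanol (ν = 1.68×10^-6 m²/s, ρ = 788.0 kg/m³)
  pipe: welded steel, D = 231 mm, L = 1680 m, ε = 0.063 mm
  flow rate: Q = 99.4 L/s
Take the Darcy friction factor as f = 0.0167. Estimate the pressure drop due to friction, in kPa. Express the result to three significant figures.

V = 4Q/(πD²) = 4·0.0994/(π·0.231²) = 2.372 m/s
h_f = f(L/D)V²/(2g) = 0.01670·(1680/0.231)·2.372²/(2·9.81) = 34.82 m
Δp = ρg·h_f = 788.0·9.81·34.82 = 269.2 kPa

Δp ≈ 269 kPa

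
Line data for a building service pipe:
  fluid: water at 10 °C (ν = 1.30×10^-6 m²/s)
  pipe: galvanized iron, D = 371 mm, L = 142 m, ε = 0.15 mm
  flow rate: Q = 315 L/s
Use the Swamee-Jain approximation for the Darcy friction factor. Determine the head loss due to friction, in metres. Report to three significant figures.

V = 4Q/(πD²) = 4·0.315/(π·0.371²) = 2.914 m/s
Re = VD/ν = 2.914·0.371/1.30×10^-6 = 8.32×10^5 → turbulent
ε/D = 0.15/371 = 4.04×10^-4
Swamee-Jain: f = 0.01673
h_f = f(L/D)V²/(2g) = 0.01673·(142/0.371)·2.914²/(2·9.81) = 2.771 m

h_f ≈ 2.77 m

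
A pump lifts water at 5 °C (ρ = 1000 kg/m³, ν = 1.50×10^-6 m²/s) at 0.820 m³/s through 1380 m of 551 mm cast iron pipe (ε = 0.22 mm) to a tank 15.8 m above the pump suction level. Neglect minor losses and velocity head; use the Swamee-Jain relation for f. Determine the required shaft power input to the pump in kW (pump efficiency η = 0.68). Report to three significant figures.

V = 4Q/(πD²) = 3.439 m/s; Re = 1.26×10^6; ε/D = 3.99×10^-4; f = 0.01645
h_f = f(L/D)V²/2g = 24.84 m
Total head H = z + h_f = 15.8 + 24.84 = 40.64 m
P_hyd = ρgQH = 1000·9.81·0.820·40.64 = 326.9 kW
P_shaft = P_hyd/η = 326.9/0.68 = 480.7 kW

P_shaft ≈ 481 kW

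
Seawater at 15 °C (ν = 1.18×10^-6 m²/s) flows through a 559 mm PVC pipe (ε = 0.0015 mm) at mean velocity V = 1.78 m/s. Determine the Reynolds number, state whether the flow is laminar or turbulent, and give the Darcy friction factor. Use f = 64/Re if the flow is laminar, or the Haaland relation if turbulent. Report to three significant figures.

Re = VD/ν = 1.780·0.559/1.18×10^-6 = 8.43×10^5
Re > 4000 → turbulent; ε/D = 2.68×10^-6
Haaland: f = 0.01196

Re ≈ 8.43×10^5; turbulent; f ≈ 0.0120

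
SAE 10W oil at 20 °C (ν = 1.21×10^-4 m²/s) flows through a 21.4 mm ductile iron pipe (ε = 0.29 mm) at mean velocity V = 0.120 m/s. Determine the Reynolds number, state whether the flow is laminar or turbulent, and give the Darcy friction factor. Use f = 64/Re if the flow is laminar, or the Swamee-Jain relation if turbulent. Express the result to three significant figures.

Re ≈ 21.2; laminar; f = 64/Re ≈ 3.02

Re = VD/ν = 0.1200·0.0214/1.21×10^-4 = 21.2
Re < 2300 → laminar → f = 64/Re = 3.016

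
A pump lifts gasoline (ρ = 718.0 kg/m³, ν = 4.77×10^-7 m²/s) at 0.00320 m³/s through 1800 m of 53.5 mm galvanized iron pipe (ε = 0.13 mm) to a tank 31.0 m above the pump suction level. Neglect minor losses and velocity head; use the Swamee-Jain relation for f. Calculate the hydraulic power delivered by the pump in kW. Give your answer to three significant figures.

V = 4Q/(πD²) = 1.423 m/s; Re = 1.60×10^5; ε/D = 0.00243; f = 0.02584
h_f = f(L/D)V²/2g = 89.80 m
Total head H = z + h_f = 31.0 + 89.80 = 120.8 m
P_hyd = ρgQH = 718.0·9.81·0.00320·120.8 = 2.723 kW

P_hyd ≈ 2.72 kW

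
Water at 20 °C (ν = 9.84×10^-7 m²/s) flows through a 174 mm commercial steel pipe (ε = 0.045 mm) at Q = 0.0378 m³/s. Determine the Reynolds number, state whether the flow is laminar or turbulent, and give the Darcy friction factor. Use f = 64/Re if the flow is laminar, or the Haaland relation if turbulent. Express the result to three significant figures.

V = 4Q/(πD²) = 1.590 m/s
Re = VD/ν = 1.590·0.174/9.84×10^-7 = 2.81×10^5
Re > 4000 → turbulent; ε/D = 2.59×10^-4
Haaland: f = 0.01661

Re ≈ 2.81×10^5; turbulent; f ≈ 0.0166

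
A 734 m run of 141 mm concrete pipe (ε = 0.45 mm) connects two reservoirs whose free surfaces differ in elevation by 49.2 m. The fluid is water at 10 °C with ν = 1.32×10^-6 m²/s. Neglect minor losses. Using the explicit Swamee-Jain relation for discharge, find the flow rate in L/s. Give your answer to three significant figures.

Swamee-Jain (Type II): Q = -0.965·√(gD⁵h_f/L)·ln[ε/(3.7D) + √(3.17ν²L/(gD³h_f))]
√(gD⁵h_f/L) = √(9.81·0.141⁵·49.2/734) = 0.006054
ε/(3.7D) = 8.63×10^-4; √(3.17ν²L/(gD³h_f)) = 5.47×10^-5
Q = -0.965·0.006054·ln(9.173×10^-4) = 0.04086 m³/s
Check: V = 2.62 m/s, Re = 2.80×10^5, f = 0.02724, h_f = 49.5 m ≈ 49.2 m ✓

Q ≈ 40.9 L/s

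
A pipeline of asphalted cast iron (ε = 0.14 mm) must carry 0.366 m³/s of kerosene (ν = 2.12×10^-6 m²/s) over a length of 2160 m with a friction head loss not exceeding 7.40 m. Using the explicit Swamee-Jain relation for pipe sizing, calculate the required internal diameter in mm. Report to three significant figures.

Swamee-Jain (Type III): D = 0.66·[ε^1.25·(LQ²/(gh_f))^4.75 + ν·Q^9.4·(L/(gh_f))^5.2]^0.04
LQ²/(gh_f) = 3.986; L/(gh_f) = 29.75
Term 1 = ε^1.25·(…)^4.75 = 0.0108; Term 2 = ν·Q^9.4·(…)^5.2 = 0.00768
D = 0.66·(0.0108 + 0.00768)^0.04 = 0.5627 m = 563 mm
Check: V = 1.47 m/s, Re = 3.91×10^5, f = 0.01628, h_f = 6.90 m ≈ 7.40 m ✓

D ≈ 563 mm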